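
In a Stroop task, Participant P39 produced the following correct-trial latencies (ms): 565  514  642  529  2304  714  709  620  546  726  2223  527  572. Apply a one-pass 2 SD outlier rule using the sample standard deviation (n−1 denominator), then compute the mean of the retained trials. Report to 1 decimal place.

605.8 ms

n = 13, ΣRT = 11191, M = 860.846
Σ(x−M)² = 4718823.69; s = √(4718823.69/12) = 627.085
Cutoffs: 860.846 ± 2·627.085 → [-393.3, 2115.0]
Outside: 2223, 2304 → excluded.
Retained (n=11): Σ = 6664, mean = 6664/11 = 605.818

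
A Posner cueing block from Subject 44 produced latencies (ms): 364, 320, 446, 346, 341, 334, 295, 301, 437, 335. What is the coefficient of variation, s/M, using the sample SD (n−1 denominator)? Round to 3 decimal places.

n = 10, Σ = 3519, M = 351.9000
Σ(x−M)² = 23848.900; s = √(23848.900/9) = 51.4770
CV = 51.4770 / 351.9000 = 0.14628

0.146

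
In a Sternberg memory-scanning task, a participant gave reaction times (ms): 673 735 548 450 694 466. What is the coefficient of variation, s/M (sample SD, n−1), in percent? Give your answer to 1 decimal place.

20.7%

n = 6, Σ = 3566, M = 594.3333
Σ(x−M)² = 75357.333; s = √(75357.333/5) = 122.7659
CV = 122.7659 / 594.3333 = 0.20656 = 20.656%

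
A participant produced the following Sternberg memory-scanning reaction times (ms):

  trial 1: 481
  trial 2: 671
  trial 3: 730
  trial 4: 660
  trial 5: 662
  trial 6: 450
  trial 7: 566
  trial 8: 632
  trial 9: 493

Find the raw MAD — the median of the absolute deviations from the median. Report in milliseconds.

66 ms

Sorted: 450, 481, 493, 566, 632, 660, 662, 671, 730 → median = 632
|x − 632|: 151, 39, 98, 28, 30, 182, 66, 0, 139
Sorted deviations: 0, 28, 30, 39, 66, 98, 139, 151, 182 → MAD = 66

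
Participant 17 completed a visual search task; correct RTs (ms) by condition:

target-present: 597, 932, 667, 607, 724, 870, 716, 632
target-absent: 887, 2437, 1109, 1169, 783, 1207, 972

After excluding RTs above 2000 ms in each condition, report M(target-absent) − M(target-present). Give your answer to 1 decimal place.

target-absent: exclude 2437
M(target-present) = 5745/8 = 718.125
M(target-absent) = 6127/6 = 1021.167
Difference = 1021.167 − 718.125 = 303.042 ms

303.0 ms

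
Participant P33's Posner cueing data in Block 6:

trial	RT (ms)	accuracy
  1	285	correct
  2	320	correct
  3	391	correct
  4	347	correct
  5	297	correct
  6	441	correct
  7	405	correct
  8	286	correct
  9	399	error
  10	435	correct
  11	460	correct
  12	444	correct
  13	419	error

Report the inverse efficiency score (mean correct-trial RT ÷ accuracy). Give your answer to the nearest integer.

442 ms

Correct trials (n=11): 285, 320, 391, 347, 297, 441, 405, 286, 435, 460, 444
Mean correct RT = 4111/11 = 373.7273 ms
Proportion correct = 11/13
IES = 373.7273 / (11/13) = 441.678 ms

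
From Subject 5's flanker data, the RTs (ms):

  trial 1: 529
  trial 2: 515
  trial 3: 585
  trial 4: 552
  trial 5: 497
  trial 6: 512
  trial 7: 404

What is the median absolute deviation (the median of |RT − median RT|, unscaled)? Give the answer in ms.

18 ms

Sorted: 404, 497, 512, 515, 529, 552, 585 → median = 515
|x − 515|: 14, 0, 70, 37, 18, 3, 111
Sorted deviations: 0, 3, 14, 18, 37, 70, 111 → MAD = 18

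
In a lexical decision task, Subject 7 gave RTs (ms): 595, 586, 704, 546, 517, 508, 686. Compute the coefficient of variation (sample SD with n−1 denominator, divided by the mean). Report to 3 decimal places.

n = 7, Σ = 4142, M = 591.7143
Σ(x−M)² = 36221.429; s = √(36221.429/6) = 77.6975
CV = 77.6975 / 591.7143 = 0.13131

0.131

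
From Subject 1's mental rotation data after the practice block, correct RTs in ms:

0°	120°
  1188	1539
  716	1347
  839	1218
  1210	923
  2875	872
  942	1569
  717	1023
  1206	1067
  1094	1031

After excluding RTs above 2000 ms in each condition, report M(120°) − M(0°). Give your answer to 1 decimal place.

187.6 ms

0°: exclude 2875
M(0°) = 7912/8 = 989.000
M(120°) = 10589/9 = 1176.556
Difference = 1176.556 − 989.000 = 187.556 ms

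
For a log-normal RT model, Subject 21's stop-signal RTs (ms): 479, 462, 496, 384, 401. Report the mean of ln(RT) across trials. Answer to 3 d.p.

ln(RT): 6.1717, 6.1356, 6.2066, 5.9506, 5.9940
Σ ln(RT) = 30.4584
Mean = 30.4584/5 = 6.09169

6.092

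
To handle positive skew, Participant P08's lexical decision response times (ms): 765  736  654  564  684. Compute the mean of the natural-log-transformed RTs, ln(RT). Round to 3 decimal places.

ln(RT): 6.6399, 6.6012, 6.4831, 6.3351, 6.5280
Σ ln(RT) = 32.5872
Mean = 32.5872/5 = 6.51745

6.517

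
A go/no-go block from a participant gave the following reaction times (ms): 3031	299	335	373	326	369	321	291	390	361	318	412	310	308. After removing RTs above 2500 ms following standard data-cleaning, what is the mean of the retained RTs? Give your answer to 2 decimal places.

Excluded: 3031
Retained (n=13): Σ = 4413
Mean = 4413/13 = 339.4615

339.46 ms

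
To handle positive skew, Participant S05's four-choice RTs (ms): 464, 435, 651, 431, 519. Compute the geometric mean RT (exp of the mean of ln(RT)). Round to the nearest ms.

494 ms

ln(RT): 6.1399, 6.0753, 6.4785, 6.0661, 6.2519
Mean ln(RT) = 31.0118/5 = 6.20235
Geometric mean = exp(6.20235) = 493.91 ms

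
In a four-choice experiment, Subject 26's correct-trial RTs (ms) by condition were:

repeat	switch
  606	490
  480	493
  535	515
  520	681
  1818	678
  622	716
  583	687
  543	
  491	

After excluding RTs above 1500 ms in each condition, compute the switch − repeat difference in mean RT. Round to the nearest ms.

61 ms

repeat: exclude 1818
M(repeat) = 4380/8 = 547.500
M(switch) = 4260/7 = 608.571
Difference = 608.571 − 547.500 = 61.071 ms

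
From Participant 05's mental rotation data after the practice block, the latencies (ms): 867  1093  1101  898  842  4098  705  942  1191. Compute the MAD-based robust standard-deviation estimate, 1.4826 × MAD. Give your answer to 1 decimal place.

Sorted: 705, 842, 867, 898, 942, 1093, 1101, 1191, 4098 → median = 942
|x − 942| sorted: 0, 44, 75, 100, 151, 159, 237, 249, 3156 → MAD = 151
Robust SD ≈ 1.4826 × 151 = 223.873

223.9 ms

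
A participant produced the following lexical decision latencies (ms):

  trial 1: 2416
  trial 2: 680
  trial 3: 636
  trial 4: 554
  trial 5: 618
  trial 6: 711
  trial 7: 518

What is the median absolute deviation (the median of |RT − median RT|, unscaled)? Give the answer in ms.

Sorted: 518, 554, 618, 636, 680, 711, 2416 → median = 636
|x − 636|: 1780, 44, 0, 82, 18, 75, 118
Sorted deviations: 0, 18, 44, 75, 82, 118, 1780 → MAD = 75

75 ms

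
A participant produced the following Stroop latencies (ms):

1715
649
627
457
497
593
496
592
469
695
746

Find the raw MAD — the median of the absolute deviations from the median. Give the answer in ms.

Sorted: 457, 469, 496, 497, 592, 593, 627, 649, 695, 746, 1715 → median = 593
|x − 593|: 1122, 56, 34, 136, 96, 0, 97, 1, 124, 102, 153
Sorted deviations: 0, 1, 34, 56, 96, 97, 102, 124, 136, 153, 1122 → MAD = 97

97 ms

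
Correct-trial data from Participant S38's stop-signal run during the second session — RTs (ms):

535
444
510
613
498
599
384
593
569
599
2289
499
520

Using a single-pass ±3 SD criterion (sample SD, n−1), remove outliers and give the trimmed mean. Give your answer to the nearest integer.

n = 13, ΣRT = 8652, M = 665.538
Σ(x−M)² = 2908385.23; s = √(2908385.23/12) = 492.306
Cutoffs: 665.538 ± 3·492.306 → [-811.4, 2142.5]
Outside: 2289 → excluded.
Retained (n=12): Σ = 6363, mean = 6363/12 = 530.250

530 ms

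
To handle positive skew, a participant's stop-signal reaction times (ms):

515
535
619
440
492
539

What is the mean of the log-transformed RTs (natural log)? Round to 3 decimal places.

ln(RT): 6.2442, 6.2823, 6.4281, 6.0868, 6.1985, 6.2897
Σ ln(RT) = 37.5295
Mean = 37.5295/6 = 6.25492

6.255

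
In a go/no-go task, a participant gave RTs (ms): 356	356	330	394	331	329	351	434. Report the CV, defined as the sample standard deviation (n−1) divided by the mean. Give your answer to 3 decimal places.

0.102

n = 8, Σ = 2881, M = 360.1250
Σ(x−M)² = 9446.875; s = √(9446.875/7) = 36.7363
CV = 36.7363 / 360.1250 = 0.10201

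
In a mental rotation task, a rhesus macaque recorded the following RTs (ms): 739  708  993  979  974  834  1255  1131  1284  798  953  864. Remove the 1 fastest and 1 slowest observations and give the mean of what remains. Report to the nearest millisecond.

Sorted: 708, 739, 798, 834, 864, 953, 974, 979, 993, 1131, 1255, 1284
Drop lowest 1 (708) and highest 1 (1284)
Remaining (n=10): Σ = 9520, mean = 9520/10 = 952.000

952 ms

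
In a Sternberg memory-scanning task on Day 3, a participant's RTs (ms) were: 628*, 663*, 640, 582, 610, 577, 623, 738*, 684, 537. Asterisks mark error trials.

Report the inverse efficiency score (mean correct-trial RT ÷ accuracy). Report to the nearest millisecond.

868 ms

Correct trials (n=7): 640, 582, 610, 577, 623, 684, 537
Mean correct RT = 4253/7 = 607.5714 ms
Proportion correct = 7/10
IES = 607.5714 / (7/10) = 867.959 ms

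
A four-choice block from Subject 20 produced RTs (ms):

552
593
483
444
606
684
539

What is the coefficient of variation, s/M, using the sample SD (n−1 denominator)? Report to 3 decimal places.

n = 7, Σ = 3901, M = 557.2857
Σ(x−M)² = 38419.429; s = √(38419.429/6) = 80.0202
CV = 80.0202 / 557.2857 = 0.14359

0.144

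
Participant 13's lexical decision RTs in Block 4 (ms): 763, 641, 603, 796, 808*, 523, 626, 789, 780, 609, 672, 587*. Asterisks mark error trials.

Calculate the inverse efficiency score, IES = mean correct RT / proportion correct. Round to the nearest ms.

816 ms

Correct trials (n=10): 763, 641, 603, 796, 523, 626, 789, 780, 609, 672
Mean correct RT = 6802/10 = 680.2000 ms
Proportion correct = 10/12
IES = 680.2000 / (10/12) = 816.240 ms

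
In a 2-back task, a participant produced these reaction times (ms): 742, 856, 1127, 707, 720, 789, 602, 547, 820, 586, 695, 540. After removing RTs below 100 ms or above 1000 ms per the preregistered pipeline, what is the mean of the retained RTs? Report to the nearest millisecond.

691 ms

Excluded: 1127
Retained (n=11): Σ = 7604
Mean = 7604/11 = 691.2727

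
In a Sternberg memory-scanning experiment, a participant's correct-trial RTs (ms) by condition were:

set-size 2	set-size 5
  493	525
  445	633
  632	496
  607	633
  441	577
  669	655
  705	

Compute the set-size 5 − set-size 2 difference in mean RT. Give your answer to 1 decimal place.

16.2 ms

M(set-size 2) = 3992/7 = 570.286
M(set-size 5) = 3519/6 = 586.500
Difference = 586.500 − 570.286 = 16.214 ms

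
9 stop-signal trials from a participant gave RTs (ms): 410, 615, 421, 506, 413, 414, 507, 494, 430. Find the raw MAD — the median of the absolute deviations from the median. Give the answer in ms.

Sorted: 410, 413, 414, 421, 430, 494, 506, 507, 615 → median = 430
|x − 430|: 20, 185, 9, 76, 17, 16, 77, 64, 0
Sorted deviations: 0, 9, 16, 17, 20, 64, 76, 77, 185 → MAD = 20

20 ms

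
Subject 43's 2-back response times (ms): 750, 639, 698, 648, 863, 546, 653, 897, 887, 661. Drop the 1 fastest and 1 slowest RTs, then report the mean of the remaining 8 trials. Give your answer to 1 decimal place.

Sorted: 546, 639, 648, 653, 661, 698, 750, 863, 887, 897
Drop lowest 1 (546) and highest 1 (897)
Remaining (n=8): Σ = 5799, mean = 5799/8 = 724.875

724.9 ms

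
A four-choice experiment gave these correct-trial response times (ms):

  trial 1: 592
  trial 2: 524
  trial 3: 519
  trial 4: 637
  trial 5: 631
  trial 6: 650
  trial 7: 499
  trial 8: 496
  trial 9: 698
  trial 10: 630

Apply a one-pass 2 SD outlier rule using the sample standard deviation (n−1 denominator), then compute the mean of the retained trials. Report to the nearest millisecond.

588 ms

n = 10, ΣRT = 5876, M = 587.600
Σ(x−M)² = 47214.40; s = √(47214.40/9) = 72.430
Cutoffs: 587.600 ± 2·72.430 → [442.7, 732.5]
No RTs fall outside the cutoffs; all 10 retained. Mean = 5876/10 = 587.600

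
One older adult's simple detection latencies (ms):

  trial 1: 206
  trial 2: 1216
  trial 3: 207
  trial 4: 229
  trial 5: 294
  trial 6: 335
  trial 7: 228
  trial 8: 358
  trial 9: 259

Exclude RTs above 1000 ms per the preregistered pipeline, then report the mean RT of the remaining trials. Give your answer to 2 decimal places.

264.50 ms

Excluded: 1216
Retained (n=8): Σ = 2116
Mean = 2116/8 = 264.5000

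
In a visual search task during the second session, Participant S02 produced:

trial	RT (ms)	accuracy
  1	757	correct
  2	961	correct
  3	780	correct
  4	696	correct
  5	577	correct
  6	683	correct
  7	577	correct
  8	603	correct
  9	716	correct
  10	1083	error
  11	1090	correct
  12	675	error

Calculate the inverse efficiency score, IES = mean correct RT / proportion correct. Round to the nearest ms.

893 ms

Correct trials (n=10): 757, 961, 780, 696, 577, 683, 577, 603, 716, 1090
Mean correct RT = 7440/10 = 744.0000 ms
Proportion correct = 10/12
IES = 744.0000 / (10/12) = 892.800 ms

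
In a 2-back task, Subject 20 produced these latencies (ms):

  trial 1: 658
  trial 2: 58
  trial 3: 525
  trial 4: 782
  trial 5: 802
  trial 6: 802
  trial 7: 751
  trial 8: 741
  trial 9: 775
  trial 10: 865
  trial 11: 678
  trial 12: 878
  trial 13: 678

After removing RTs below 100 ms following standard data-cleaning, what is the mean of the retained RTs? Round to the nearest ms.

Excluded: 58
Retained (n=12): Σ = 8935
Mean = 8935/12 = 744.5833

745 ms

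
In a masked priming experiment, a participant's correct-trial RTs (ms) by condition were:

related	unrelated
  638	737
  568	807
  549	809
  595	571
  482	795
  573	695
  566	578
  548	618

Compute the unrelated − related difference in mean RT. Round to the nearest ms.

M(related) = 4519/8 = 564.875
M(unrelated) = 5610/8 = 701.250
Difference = 701.250 − 564.875 = 136.375 ms

136 ms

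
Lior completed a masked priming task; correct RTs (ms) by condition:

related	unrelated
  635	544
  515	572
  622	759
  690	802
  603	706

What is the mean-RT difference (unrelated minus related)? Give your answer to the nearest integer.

M(related) = 3065/5 = 613.000
M(unrelated) = 3383/5 = 676.600
Difference = 676.600 − 613.000 = 63.600 ms

64 ms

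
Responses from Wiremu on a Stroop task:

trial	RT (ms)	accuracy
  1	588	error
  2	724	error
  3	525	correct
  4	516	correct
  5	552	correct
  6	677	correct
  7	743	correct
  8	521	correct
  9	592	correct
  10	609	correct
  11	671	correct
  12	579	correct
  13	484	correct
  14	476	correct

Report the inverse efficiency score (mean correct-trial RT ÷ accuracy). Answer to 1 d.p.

Correct trials (n=12): 525, 516, 552, 677, 743, 521, 592, 609, 671, 579, 484, 476
Mean correct RT = 6945/12 = 578.7500 ms
Proportion correct = 12/14
IES = 578.7500 / (12/14) = 675.208 ms

675.2 ms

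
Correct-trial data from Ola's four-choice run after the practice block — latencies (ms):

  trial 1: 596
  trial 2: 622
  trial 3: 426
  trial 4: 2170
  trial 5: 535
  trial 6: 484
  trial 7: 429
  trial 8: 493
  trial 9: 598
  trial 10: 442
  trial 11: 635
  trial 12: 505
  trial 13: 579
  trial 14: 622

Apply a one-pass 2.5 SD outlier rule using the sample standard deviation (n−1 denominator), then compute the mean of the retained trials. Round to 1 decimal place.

535.8 ms

n = 14, ΣRT = 9136, M = 652.571
Σ(x−M)² = 2551497.43; s = √(2551497.43/13) = 443.023
Cutoffs: 652.571 ± 2.5·443.023 → [-455.0, 1760.1]
Outside: 2170 → excluded.
Retained (n=13): Σ = 6966, mean = 6966/13 = 535.846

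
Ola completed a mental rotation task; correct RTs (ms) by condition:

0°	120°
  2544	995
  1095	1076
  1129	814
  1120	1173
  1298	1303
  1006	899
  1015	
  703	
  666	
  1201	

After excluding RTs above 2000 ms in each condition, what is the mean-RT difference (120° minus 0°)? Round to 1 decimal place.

17.4 ms

0°: exclude 2544
M(0°) = 9233/9 = 1025.889
M(120°) = 6260/6 = 1043.333
Difference = 1043.333 − 1025.889 = 17.444 ms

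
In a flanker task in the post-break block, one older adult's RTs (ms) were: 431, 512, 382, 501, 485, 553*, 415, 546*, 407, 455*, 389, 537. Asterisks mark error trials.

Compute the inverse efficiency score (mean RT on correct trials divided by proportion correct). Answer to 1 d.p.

601.3 ms

Correct trials (n=9): 431, 512, 382, 501, 485, 415, 407, 389, 537
Mean correct RT = 4059/9 = 451.0000 ms
Proportion correct = 9/12
IES = 451.0000 / (9/12) = 601.333 ms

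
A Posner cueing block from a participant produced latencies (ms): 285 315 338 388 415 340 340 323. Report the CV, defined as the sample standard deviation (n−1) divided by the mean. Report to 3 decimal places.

0.120

n = 8, Σ = 2744, M = 343.0000
Σ(x−M)² = 11800.000; s = √(11800.000/7) = 41.0575
CV = 41.0575 / 343.0000 = 0.11970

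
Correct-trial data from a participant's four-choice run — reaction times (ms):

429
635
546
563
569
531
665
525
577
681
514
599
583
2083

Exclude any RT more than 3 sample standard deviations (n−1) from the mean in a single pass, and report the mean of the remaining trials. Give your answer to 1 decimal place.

570.5 ms

n = 14, ΣRT = 9500, M = 678.571
Σ(x−M)² = 2177959.43; s = √(2177959.43/13) = 409.311
Cutoffs: 678.571 ± 3·409.311 → [-549.4, 1906.5]
Outside: 2083 → excluded.
Retained (n=13): Σ = 7417, mean = 7417/13 = 570.538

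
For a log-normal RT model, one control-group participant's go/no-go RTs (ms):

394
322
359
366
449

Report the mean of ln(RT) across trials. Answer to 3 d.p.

ln(RT): 5.9764, 5.7746, 5.8833, 5.9026, 6.1070
Σ ln(RT) = 29.6439
Mean = 29.6439/5 = 5.92878

5.929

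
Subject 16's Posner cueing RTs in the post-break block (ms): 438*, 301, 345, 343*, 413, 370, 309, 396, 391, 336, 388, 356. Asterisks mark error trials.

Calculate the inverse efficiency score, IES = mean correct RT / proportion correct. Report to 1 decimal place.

432.6 ms

Correct trials (n=10): 301, 345, 413, 370, 309, 396, 391, 336, 388, 356
Mean correct RT = 3605/10 = 360.5000 ms
Proportion correct = 10/12
IES = 360.5000 / (10/12) = 432.600 ms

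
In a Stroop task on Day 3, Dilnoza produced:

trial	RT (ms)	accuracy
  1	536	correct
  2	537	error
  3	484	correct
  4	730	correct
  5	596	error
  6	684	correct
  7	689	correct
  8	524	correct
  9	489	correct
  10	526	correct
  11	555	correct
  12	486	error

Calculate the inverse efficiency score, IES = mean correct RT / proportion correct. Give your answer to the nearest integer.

773 ms

Correct trials (n=9): 536, 484, 730, 684, 689, 524, 489, 526, 555
Mean correct RT = 5217/9 = 579.6667 ms
Proportion correct = 9/12
IES = 579.6667 / (9/12) = 772.889 ms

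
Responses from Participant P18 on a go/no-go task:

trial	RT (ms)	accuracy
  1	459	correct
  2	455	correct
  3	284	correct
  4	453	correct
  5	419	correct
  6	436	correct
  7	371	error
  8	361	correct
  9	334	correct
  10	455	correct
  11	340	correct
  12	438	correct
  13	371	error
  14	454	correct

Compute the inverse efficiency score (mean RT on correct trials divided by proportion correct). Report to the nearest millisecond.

475 ms

Correct trials (n=12): 459, 455, 284, 453, 419, 436, 361, 334, 455, 340, 438, 454
Mean correct RT = 4888/12 = 407.3333 ms
Proportion correct = 12/14
IES = 407.3333 / (12/14) = 475.222 ms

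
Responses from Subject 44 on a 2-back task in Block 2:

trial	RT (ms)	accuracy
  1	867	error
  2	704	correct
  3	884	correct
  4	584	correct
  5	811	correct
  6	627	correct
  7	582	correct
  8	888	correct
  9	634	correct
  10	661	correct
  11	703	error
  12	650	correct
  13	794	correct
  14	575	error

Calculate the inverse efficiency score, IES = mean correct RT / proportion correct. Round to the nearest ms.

Correct trials (n=11): 704, 884, 584, 811, 627, 582, 888, 634, 661, 650, 794
Mean correct RT = 7819/11 = 710.8182 ms
Proportion correct = 11/14
IES = 710.8182 / (11/14) = 904.678 ms

905 ms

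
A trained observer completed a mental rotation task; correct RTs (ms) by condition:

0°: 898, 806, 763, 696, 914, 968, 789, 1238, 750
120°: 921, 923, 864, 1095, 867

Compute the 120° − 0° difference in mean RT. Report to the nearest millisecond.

65 ms

M(0°) = 7822/9 = 869.111
M(120°) = 4670/5 = 934.000
Difference = 934.000 − 869.111 = 64.889 ms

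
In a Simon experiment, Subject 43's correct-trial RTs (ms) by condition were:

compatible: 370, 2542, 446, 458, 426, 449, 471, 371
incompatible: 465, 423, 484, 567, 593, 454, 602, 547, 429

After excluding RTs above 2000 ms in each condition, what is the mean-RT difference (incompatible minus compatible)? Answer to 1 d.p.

79.8 ms

compatible: exclude 2542
M(compatible) = 2991/7 = 427.286
M(incompatible) = 4564/9 = 507.111
Difference = 507.111 − 427.286 = 79.825 ms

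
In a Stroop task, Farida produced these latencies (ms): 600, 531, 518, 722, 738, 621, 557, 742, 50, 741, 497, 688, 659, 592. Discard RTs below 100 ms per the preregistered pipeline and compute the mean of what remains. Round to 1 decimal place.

Excluded: 50
Retained (n=13): Σ = 8206
Mean = 8206/13 = 631.2308

631.2 ms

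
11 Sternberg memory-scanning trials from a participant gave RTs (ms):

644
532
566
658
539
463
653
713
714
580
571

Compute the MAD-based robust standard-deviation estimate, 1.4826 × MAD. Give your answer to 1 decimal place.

Sorted: 463, 532, 539, 566, 571, 580, 644, 653, 658, 713, 714 → median = 580
|x − 580| sorted: 0, 9, 14, 41, 48, 64, 73, 78, 117, 133, 134 → MAD = 64
Robust SD ≈ 1.4826 × 64 = 94.886

94.9 ms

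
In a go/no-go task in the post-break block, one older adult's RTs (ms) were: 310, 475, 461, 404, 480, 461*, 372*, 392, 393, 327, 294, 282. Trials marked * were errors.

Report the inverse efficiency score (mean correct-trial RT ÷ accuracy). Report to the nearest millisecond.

458 ms

Correct trials (n=10): 310, 475, 461, 404, 480, 392, 393, 327, 294, 282
Mean correct RT = 3818/10 = 381.8000 ms
Proportion correct = 10/12
IES = 381.8000 / (10/12) = 458.160 ms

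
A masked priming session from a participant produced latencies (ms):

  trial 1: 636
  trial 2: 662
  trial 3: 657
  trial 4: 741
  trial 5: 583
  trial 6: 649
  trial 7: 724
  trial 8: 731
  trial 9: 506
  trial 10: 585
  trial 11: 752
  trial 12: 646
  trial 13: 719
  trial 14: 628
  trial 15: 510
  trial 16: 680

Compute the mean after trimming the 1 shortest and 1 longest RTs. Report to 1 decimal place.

653.6 ms

Sorted: 506, 510, 583, 585, 628, 636, 646, 649, 657, 662, 680, 719, 724, 731, 741, 752
Drop lowest 1 (506) and highest 1 (752)
Remaining (n=14): Σ = 9151, mean = 9151/14 = 653.643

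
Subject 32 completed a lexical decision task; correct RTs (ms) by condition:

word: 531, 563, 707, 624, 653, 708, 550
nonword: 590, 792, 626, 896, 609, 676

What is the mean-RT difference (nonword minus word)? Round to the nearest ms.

79 ms

M(word) = 4336/7 = 619.429
M(nonword) = 4189/6 = 698.167
Difference = 698.167 − 619.429 = 78.738 ms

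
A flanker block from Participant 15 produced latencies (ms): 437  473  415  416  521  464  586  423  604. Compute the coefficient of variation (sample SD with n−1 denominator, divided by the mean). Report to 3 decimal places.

0.150

n = 9, Σ = 4339, M = 482.1111
Σ(x−M)² = 41976.889; s = √(41976.889/8) = 72.4369
CV = 72.4369 / 482.1111 = 0.15025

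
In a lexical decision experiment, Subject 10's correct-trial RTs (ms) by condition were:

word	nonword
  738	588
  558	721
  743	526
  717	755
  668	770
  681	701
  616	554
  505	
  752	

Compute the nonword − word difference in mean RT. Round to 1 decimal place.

-4.9 ms

M(word) = 5978/9 = 664.222
M(nonword) = 4615/7 = 659.286
Difference = 659.286 − 664.222 = -4.937 ms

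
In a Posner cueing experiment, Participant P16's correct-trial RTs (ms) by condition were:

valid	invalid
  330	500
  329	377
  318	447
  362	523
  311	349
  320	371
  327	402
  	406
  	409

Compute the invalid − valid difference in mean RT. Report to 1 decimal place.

M(valid) = 2297/7 = 328.143
M(invalid) = 3784/9 = 420.444
Difference = 420.444 − 328.143 = 92.302 ms

92.3 ms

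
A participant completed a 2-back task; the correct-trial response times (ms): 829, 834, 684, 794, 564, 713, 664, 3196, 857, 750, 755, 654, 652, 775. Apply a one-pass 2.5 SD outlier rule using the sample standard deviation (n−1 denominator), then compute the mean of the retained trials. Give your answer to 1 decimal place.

n = 14, ΣRT = 12721, M = 908.643
Σ(x−M)² = 5724439.21; s = √(5724439.21/13) = 663.582
Cutoffs: 908.643 ± 2.5·663.582 → [-750.3, 2567.6]
Outside: 3196 → excluded.
Retained (n=13): Σ = 9525, mean = 9525/13 = 732.692

732.7 ms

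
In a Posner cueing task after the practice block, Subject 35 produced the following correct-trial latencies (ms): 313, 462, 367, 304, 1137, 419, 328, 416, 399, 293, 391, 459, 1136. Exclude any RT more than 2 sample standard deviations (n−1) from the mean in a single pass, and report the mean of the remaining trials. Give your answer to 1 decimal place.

n = 13, ΣRT = 6424, M = 494.154
Σ(x−M)² = 1012151.69; s = √(1012151.69/12) = 290.424
Cutoffs: 494.154 ± 2·290.424 → [-86.7, 1075.0]
Outside: 1136, 1137 → excluded.
Retained (n=11): Σ = 4151, mean = 4151/11 = 377.364

377.4 ms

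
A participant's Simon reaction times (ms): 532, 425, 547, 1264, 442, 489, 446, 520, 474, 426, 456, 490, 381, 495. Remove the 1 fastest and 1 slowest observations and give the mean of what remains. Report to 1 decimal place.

478.5 ms

Sorted: 381, 425, 426, 442, 446, 456, 474, 489, 490, 495, 520, 532, 547, 1264
Drop lowest 1 (381) and highest 1 (1264)
Remaining (n=12): Σ = 5742, mean = 5742/12 = 478.500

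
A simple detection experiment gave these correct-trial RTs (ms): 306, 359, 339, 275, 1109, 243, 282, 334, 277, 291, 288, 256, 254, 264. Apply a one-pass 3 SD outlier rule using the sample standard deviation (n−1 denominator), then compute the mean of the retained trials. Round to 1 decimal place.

289.8 ms

n = 14, ΣRT = 4877, M = 348.357
Σ(x−M)² = 638237.21; s = √(638237.21/13) = 221.574
Cutoffs: 348.357 ± 3·221.574 → [-316.4, 1013.1]
Outside: 1109 → excluded.
Retained (n=13): Σ = 3768, mean = 3768/13 = 289.846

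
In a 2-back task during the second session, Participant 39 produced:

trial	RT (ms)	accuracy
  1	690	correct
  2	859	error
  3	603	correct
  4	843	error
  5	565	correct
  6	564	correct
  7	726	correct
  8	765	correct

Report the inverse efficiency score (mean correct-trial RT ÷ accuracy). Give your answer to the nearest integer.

Correct trials (n=6): 690, 603, 565, 564, 726, 765
Mean correct RT = 3913/6 = 652.1667 ms
Proportion correct = 6/8
IES = 652.1667 / (6/8) = 869.556 ms

870 ms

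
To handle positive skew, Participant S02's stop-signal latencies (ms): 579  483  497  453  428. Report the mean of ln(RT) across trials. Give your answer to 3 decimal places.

ln(RT): 6.3613, 6.1800, 6.2086, 6.1159, 6.0591
Σ ln(RT) = 30.9249
Mean = 30.9249/5 = 6.18498

6.185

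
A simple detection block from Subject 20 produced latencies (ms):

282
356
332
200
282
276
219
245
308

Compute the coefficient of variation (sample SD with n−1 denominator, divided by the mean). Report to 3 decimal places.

0.183

n = 9, Σ = 2500, M = 277.7778
Σ(x−M)² = 20589.556; s = √(20589.556/8) = 50.7316
CV = 50.7316 / 277.7778 = 0.18263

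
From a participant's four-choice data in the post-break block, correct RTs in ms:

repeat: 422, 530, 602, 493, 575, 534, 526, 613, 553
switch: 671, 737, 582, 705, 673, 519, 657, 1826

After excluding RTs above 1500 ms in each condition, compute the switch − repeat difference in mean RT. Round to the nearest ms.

switch: exclude 1826
M(repeat) = 4848/9 = 538.667
M(switch) = 4544/7 = 649.143
Difference = 649.143 − 538.667 = 110.476 ms

110 ms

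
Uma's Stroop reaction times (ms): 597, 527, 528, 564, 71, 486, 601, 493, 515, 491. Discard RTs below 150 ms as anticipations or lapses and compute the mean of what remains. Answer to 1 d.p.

533.6 ms

Excluded: 71
Retained (n=9): Σ = 4802
Mean = 4802/9 = 533.5556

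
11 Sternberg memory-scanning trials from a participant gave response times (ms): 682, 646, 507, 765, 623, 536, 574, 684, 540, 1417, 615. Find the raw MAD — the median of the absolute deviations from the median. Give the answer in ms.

61 ms

Sorted: 507, 536, 540, 574, 615, 623, 646, 682, 684, 765, 1417 → median = 623
|x − 623|: 59, 23, 116, 142, 0, 87, 49, 61, 83, 794, 8
Sorted deviations: 0, 8, 23, 49, 59, 61, 83, 87, 116, 142, 794 → MAD = 61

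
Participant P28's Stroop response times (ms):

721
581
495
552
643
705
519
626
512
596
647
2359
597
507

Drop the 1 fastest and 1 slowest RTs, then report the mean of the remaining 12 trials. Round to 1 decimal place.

600.5 ms

Sorted: 495, 507, 512, 519, 552, 581, 596, 597, 626, 643, 647, 705, 721, 2359
Drop lowest 1 (495) and highest 1 (2359)
Remaining (n=12): Σ = 7206, mean = 7206/12 = 600.500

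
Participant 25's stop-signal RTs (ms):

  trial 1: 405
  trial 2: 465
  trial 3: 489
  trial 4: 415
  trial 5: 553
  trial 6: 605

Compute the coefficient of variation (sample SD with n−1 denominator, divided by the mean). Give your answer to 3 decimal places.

n = 6, Σ = 2932, M = 488.6667
Σ(x−M)² = 30659.333; s = √(30659.333/5) = 78.3062
CV = 78.3062 / 488.6667 = 0.16024

0.160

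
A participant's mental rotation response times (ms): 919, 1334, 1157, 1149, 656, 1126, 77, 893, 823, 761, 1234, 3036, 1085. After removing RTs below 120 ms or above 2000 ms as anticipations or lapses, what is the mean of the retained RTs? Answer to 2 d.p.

1012.45 ms

Excluded: 77, 3036
Retained (n=11): Σ = 11137
Mean = 11137/11 = 1012.4545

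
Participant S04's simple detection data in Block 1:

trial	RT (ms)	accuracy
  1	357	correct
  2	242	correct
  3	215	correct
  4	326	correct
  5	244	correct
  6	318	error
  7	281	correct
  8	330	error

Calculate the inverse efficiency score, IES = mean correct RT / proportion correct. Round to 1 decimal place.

370.0 ms

Correct trials (n=6): 357, 242, 215, 326, 244, 281
Mean correct RT = 1665/6 = 277.5000 ms
Proportion correct = 6/8
IES = 277.5000 / (6/8) = 370.000 ms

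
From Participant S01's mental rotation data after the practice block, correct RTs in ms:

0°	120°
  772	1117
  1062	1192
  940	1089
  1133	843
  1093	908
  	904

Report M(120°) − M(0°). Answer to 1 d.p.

8.8 ms

M(0°) = 5000/5 = 1000.000
M(120°) = 6053/6 = 1008.833
Difference = 1008.833 − 1000.000 = 8.833 ms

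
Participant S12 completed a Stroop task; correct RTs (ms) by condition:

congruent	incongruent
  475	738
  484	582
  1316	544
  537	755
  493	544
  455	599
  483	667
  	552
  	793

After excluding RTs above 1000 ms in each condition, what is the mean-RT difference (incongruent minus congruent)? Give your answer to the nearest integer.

154 ms

congruent: exclude 1316
M(congruent) = 2927/6 = 487.833
M(incongruent) = 5774/9 = 641.556
Difference = 641.556 − 487.833 = 153.722 ms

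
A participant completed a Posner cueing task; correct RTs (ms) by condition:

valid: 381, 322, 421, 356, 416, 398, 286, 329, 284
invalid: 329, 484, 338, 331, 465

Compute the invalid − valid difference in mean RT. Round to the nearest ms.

M(valid) = 3193/9 = 354.778
M(invalid) = 1947/5 = 389.400
Difference = 389.400 − 354.778 = 34.622 ms

35 ms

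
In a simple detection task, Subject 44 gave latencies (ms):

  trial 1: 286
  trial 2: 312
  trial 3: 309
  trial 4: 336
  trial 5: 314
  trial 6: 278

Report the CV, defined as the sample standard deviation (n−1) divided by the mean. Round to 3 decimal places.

n = 6, Σ = 1835, M = 305.8333
Σ(x−M)² = 2192.833; s = √(2192.833/5) = 20.9420
CV = 20.9420 / 305.8333 = 0.06848

0.068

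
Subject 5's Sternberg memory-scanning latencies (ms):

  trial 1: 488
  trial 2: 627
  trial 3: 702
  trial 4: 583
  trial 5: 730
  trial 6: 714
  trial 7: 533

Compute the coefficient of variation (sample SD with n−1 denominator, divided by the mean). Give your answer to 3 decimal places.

0.152

n = 7, Σ = 4377, M = 625.2857
Σ(x−M)² = 53875.429; s = √(53875.429/6) = 94.7588
CV = 94.7588 / 625.2857 = 0.15154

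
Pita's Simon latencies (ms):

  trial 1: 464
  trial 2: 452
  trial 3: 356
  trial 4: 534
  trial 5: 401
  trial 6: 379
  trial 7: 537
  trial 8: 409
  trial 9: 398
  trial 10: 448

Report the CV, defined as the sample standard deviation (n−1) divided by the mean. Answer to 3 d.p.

0.140

n = 10, Σ = 4378, M = 437.8000
Σ(x−M)² = 34003.600; s = √(34003.600/9) = 61.4669
CV = 61.4669 / 437.8000 = 0.14040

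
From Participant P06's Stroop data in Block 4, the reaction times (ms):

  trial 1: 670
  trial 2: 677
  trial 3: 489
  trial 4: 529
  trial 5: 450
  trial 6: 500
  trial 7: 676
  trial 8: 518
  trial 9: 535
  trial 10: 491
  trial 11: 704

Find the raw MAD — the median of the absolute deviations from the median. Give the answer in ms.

40 ms

Sorted: 450, 489, 491, 500, 518, 529, 535, 670, 676, 677, 704 → median = 529
|x − 529|: 141, 148, 40, 0, 79, 29, 147, 11, 6, 38, 175
Sorted deviations: 0, 6, 11, 29, 38, 40, 79, 141, 147, 148, 175 → MAD = 40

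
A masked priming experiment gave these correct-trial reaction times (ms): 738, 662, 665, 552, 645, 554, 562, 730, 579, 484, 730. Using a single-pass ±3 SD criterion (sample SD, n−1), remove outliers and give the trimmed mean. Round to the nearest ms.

n = 11, ΣRT = 6901, M = 627.364
Σ(x−M)² = 74462.55; s = √(74462.55/10) = 86.292
Cutoffs: 627.364 ± 3·86.292 → [368.5, 886.2]
No RTs fall outside the cutoffs; all 11 retained. Mean = 6901/11 = 627.364

627 ms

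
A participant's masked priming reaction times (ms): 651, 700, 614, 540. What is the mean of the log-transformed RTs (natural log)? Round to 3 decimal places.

ln(RT): 6.4785, 6.5511, 6.4200, 6.2916
Σ ln(RT) = 25.7412
Mean = 25.7412/4 = 6.43529

6.435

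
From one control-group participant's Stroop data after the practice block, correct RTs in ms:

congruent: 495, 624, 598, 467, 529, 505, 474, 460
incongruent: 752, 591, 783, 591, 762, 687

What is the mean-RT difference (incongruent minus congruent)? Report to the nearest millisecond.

175 ms

M(congruent) = 4152/8 = 519.000
M(incongruent) = 4166/6 = 694.333
Difference = 694.333 − 519.000 = 175.333 ms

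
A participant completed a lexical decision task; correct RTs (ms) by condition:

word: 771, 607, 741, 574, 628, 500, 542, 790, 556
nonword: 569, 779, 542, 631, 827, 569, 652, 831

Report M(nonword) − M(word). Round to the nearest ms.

M(word) = 5709/9 = 634.333
M(nonword) = 5400/8 = 675.000
Difference = 675.000 − 634.333 = 40.667 ms

41 ms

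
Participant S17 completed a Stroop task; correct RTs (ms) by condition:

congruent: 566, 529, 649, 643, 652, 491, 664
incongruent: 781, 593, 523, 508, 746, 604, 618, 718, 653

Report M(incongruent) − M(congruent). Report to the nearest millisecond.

39 ms

M(congruent) = 4194/7 = 599.143
M(incongruent) = 5744/9 = 638.222
Difference = 638.222 − 599.143 = 39.079 ms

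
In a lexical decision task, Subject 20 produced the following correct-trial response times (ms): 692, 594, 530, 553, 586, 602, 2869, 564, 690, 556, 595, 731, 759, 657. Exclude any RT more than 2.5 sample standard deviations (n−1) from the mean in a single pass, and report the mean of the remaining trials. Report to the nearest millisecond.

624 ms

n = 14, ΣRT = 10978, M = 784.143
Σ(x−M)² = 4746497.71; s = √(4746497.71/13) = 604.248
Cutoffs: 784.143 ± 2.5·604.248 → [-726.5, 2294.8]
Outside: 2869 → excluded.
Retained (n=13): Σ = 8109, mean = 8109/13 = 623.769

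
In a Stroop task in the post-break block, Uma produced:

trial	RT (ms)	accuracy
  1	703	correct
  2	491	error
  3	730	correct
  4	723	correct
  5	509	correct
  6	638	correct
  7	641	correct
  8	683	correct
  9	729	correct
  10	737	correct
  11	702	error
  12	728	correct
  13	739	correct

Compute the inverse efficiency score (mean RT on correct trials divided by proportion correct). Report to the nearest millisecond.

812 ms

Correct trials (n=11): 703, 730, 723, 509, 638, 641, 683, 729, 737, 728, 739
Mean correct RT = 7560/11 = 687.2727 ms
Proportion correct = 11/13
IES = 687.2727 / (11/13) = 812.231 ms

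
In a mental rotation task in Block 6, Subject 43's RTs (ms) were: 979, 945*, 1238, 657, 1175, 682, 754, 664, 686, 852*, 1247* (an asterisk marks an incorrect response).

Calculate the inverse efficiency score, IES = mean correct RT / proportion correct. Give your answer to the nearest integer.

Correct trials (n=8): 979, 1238, 657, 1175, 682, 754, 664, 686
Mean correct RT = 6835/8 = 854.3750 ms
Proportion correct = 8/11
IES = 854.3750 / (8/11) = 1174.766 ms

1175 ms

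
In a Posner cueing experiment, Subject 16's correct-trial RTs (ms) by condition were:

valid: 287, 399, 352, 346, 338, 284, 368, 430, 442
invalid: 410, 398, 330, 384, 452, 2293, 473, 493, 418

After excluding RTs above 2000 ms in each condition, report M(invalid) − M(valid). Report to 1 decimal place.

invalid: exclude 2293
M(valid) = 3246/9 = 360.667
M(invalid) = 3358/8 = 419.750
Difference = 419.750 − 360.667 = 59.083 ms

59.1 ms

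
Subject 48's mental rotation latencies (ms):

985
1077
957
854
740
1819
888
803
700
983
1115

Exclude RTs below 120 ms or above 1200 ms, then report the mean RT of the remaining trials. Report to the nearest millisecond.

Excluded: 1819
Retained (n=10): Σ = 9102
Mean = 9102/10 = 910.2000

910 ms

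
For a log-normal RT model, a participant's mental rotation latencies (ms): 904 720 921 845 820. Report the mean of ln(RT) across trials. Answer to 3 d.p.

6.732

ln(RT): 6.8068, 6.5793, 6.8255, 6.7393, 6.7093
Σ ln(RT) = 33.6602
Mean = 33.6602/5 = 6.73204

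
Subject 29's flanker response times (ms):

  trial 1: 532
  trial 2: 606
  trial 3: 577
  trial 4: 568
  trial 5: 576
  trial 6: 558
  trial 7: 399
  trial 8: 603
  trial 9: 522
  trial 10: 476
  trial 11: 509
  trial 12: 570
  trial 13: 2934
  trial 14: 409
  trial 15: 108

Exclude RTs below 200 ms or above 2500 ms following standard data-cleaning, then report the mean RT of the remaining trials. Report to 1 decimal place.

Excluded: 108, 2934
Retained (n=13): Σ = 6905
Mean = 6905/13 = 531.1538

531.2 ms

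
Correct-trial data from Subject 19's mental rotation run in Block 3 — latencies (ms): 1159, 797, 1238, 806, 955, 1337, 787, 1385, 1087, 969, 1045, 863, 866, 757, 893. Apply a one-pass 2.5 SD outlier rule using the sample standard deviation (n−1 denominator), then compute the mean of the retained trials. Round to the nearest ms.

n = 15, ΣRT = 14944, M = 996.267
Σ(x−M)² = 587526.93; s = √(587526.93/14) = 204.857
Cutoffs: 996.267 ± 2.5·204.857 → [484.1, 1508.4]
No RTs fall outside the cutoffs; all 15 retained. Mean = 14944/15 = 996.267

996 ms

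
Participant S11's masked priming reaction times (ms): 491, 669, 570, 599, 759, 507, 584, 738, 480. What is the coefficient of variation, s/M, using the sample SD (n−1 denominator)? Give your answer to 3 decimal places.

0.172

n = 9, Σ = 5397, M = 599.6667
Σ(x−M)² = 85172.000; s = √(85172.000/8) = 103.1819
CV = 103.1819 / 599.6667 = 0.17207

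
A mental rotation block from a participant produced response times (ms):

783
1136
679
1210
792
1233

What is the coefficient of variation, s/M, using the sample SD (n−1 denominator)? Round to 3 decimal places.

0.254

n = 6, Σ = 5833, M = 972.1667
Σ(x−M)² = 305630.833; s = √(305630.833/5) = 247.2371
CV = 247.2371 / 972.1667 = 0.25432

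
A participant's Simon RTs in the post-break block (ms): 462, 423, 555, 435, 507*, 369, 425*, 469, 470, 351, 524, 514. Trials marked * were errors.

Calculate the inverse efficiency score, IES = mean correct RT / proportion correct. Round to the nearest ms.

549 ms

Correct trials (n=10): 462, 423, 555, 435, 369, 469, 470, 351, 524, 514
Mean correct RT = 4572/10 = 457.2000 ms
Proportion correct = 10/12
IES = 457.2000 / (10/12) = 548.640 ms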